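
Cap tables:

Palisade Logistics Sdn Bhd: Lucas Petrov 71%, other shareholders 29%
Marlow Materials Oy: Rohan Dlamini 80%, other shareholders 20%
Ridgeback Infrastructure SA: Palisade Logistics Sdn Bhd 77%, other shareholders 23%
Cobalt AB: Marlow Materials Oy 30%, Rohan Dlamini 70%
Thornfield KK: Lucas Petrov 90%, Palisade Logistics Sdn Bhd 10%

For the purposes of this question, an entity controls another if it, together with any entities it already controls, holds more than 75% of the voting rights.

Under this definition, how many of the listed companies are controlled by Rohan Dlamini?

2

Rohan holds 80% of Marlow, so Rohan controls Marlow.
Marlow and Rohan together hold 30% + 70% = 100% of Cobalt, so Rohan controls Cobalt.
No other company's threshold is met.
Rohan controls 2 companies.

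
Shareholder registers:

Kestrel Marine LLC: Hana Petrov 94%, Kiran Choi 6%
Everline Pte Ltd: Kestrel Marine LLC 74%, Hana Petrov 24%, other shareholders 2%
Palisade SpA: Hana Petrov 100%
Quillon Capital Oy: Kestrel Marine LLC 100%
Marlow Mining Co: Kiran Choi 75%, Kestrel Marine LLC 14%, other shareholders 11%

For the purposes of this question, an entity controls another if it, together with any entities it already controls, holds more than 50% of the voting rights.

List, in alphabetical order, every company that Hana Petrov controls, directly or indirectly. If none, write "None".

Everline Pte Ltd, Kestrel Marine LLC, Palisade SpA, Quillon Capital Oy

Hana holds 94% of Kestrel, so Hana controls Kestrel.
Kestrel and Hana together hold 74% + 24% = 98% of Everline, so Hana controls Everline.
Hana holds 100% of Palisade, so Hana controls Palisade.
Kestrel holds 100% of Quillon, so Hana controls Quillon.
No other company's threshold is met.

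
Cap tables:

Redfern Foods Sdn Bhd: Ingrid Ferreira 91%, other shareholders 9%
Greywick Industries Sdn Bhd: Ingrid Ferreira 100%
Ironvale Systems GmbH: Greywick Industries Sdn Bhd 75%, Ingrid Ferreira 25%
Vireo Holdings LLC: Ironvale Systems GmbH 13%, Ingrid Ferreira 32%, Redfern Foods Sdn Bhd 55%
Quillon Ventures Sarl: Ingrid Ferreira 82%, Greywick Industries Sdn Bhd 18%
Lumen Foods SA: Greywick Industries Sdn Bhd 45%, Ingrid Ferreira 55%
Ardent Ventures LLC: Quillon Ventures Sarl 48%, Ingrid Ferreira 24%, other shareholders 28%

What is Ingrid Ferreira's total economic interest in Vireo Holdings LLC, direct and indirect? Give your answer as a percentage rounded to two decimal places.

95.05%

Ingrid reaches Vireo along 4 paths.
Via Greywick → Ironvale: 100% × 75% × 13% = 9.75%.
Via Ironvale: 25% × 13% = 3.25%.
Direct stake: 32% = 32%.
Via Redfern: 91% × 55% = 50.05%.
Total: 9.75% + 3.25% + 32% + 50.05% = 95.05%.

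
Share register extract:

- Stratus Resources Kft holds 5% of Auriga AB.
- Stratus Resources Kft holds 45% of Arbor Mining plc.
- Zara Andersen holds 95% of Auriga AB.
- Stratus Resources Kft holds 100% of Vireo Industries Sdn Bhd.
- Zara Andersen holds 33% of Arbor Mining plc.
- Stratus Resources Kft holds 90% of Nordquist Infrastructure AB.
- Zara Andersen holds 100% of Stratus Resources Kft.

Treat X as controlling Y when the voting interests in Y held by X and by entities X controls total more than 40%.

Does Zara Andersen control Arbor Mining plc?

Yes

Zara holds 100% of Stratus, so Zara controls Stratus.
Stratus and Zara together hold 45% + 33% = 78% of Arbor, so Zara controls Arbor.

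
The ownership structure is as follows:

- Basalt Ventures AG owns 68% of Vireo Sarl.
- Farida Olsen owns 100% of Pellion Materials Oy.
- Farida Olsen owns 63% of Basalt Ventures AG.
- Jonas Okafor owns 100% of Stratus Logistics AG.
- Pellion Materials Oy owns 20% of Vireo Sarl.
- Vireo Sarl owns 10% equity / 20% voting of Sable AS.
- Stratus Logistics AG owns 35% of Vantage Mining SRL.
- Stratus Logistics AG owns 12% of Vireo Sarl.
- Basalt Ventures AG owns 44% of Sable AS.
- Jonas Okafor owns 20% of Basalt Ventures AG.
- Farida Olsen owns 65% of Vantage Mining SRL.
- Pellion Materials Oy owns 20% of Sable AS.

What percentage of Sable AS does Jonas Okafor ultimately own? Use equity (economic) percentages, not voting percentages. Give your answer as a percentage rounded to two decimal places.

Jonas reaches Sable along 3 paths.
Via Basalt: 20% × 44% = 8.8%.
Via Stratus → Vireo: 100% × 12% × 10% = 1.2%.
Via Basalt → Vireo: 20% × 68% × 10% = 1.36%.
Total: 8.8% + 1.2% + 1.36% = 11.36%.

11.36%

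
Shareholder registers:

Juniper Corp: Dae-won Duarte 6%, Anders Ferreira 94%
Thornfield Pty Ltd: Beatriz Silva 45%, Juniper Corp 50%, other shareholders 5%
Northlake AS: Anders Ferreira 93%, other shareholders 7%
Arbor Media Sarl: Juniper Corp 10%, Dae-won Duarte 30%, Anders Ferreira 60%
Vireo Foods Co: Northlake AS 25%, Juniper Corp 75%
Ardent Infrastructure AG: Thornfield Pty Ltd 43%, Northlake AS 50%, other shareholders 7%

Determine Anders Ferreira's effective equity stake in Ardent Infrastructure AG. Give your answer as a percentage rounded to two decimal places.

Anders reaches Ardent along 2 paths.
Via Juniper → Thornfield: 94% × 50% × 43% = 20.21%.
Via Northlake: 93% × 50% = 46.5%.
Total: 20.21% + 46.5% = 66.71%.

66.71%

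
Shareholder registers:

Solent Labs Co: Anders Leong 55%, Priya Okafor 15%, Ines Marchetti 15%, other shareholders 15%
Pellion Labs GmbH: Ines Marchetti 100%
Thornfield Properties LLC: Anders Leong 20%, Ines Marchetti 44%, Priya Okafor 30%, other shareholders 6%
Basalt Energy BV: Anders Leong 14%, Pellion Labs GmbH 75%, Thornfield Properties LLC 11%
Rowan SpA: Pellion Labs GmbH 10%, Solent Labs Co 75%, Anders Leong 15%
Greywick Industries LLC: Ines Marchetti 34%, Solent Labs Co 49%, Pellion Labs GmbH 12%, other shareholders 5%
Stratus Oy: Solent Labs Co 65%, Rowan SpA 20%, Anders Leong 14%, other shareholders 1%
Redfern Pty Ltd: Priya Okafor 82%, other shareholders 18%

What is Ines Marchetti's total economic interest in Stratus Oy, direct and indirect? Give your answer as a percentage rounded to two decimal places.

14.00%

Ines reaches Stratus along 3 paths.
Via Solent: 15% × 65% = 9.75%.
Via Pellion → Rowan: 100% × 10% × 20% = 2%.
Via Solent → Rowan: 15% × 75% × 20% = 2.25%.
Total: 9.75% + 2% + 2.25% = 14%.
Rounded: 14.00%.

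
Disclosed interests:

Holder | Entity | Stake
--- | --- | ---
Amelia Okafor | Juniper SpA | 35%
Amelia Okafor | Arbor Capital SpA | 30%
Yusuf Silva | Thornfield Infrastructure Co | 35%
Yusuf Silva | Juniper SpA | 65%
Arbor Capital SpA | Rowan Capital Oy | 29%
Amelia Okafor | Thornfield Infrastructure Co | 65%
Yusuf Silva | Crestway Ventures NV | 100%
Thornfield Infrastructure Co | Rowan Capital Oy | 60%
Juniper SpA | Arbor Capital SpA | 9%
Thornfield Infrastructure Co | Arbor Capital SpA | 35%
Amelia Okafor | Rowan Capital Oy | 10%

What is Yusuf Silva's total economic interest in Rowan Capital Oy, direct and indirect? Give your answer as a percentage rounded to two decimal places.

26.25%

Yusuf reaches Rowan along 3 paths.
Via Thornfield: 35% × 60% = 21%.
Via Thornfield → Arbor: 35% × 35% × 29% = 3.5525%.
Via Juniper → Arbor: 65% × 9% × 29% = 1.6965%.
Total: 21% + 3.5525% + 1.6965% = 26.249%.
Rounded: 26.25%.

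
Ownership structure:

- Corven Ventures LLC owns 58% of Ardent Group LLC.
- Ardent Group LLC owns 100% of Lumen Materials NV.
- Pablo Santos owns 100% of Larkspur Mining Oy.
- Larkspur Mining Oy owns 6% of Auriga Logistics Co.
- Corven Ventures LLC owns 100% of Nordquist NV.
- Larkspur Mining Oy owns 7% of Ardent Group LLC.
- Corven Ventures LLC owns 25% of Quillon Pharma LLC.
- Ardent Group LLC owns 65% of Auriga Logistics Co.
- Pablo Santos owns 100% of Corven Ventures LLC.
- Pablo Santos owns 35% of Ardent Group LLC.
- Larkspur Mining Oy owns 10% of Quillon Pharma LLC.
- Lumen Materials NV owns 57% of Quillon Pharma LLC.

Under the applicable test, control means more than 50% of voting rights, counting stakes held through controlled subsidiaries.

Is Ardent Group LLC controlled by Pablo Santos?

Pablo holds 100% of Larkspur, so Pablo controls Larkspur.
Pablo holds 100% of Corven, so Pablo controls Corven.
Larkspur and Corven and Pablo together hold 7% + 58% + 35% = 100% of Ardent, so Pablo controls Ardent.

Yes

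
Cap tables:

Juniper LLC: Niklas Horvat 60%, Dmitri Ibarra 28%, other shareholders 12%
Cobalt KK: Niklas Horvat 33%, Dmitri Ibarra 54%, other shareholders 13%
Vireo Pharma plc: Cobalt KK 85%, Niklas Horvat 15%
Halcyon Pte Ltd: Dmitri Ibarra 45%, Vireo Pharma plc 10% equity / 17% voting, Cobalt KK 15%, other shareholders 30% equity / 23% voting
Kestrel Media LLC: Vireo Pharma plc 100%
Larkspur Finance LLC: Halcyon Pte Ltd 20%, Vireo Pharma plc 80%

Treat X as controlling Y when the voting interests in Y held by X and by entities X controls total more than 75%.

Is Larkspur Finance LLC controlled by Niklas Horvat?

Niklas's largest direct stake is 60% in Juniper, which does not meet the threshold, so Niklas controls no company.
Neither Niklas nor any entity Niklas controls holds any voting interest in Larkspur.
So Niklas does not control Larkspur.

No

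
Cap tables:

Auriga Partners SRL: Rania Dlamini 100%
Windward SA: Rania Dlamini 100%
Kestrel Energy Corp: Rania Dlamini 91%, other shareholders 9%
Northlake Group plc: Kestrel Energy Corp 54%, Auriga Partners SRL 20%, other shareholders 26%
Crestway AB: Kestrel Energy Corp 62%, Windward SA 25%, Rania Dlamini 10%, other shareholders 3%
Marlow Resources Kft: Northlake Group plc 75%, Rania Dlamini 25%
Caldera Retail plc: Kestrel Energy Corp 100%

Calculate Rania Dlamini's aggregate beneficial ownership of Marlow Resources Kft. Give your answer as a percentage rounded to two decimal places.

Rania reaches Marlow along 3 paths.
Via Kestrel → Northlake: 91% × 54% × 75% = 36.855%.
Via Auriga → Northlake: 100% × 20% × 75% = 15%.
Direct stake: 25% = 25%.
Total: 36.855% + 15% + 25% = 76.855%.
Rounded: 76.86%.

76.86%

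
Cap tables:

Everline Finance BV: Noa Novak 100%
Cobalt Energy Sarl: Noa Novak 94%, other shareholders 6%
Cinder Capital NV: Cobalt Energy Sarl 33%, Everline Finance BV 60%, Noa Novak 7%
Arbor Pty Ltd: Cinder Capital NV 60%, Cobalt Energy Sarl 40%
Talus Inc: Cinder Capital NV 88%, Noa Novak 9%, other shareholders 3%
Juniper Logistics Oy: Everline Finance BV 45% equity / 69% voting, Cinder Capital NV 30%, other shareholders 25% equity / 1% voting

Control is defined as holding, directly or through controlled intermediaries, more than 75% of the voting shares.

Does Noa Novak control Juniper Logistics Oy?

Noa holds 94% of Cobalt, so Noa controls Cobalt.
Noa holds 100% of Everline, so Noa controls Everline.
Cobalt and Everline and Noa together hold 33% + 60% + 7% = 100% of Cinder, so Noa controls Cinder.
Everline and Cinder together hold 69% + 30% = 99% of Juniper, so Noa controls Juniper.

Yes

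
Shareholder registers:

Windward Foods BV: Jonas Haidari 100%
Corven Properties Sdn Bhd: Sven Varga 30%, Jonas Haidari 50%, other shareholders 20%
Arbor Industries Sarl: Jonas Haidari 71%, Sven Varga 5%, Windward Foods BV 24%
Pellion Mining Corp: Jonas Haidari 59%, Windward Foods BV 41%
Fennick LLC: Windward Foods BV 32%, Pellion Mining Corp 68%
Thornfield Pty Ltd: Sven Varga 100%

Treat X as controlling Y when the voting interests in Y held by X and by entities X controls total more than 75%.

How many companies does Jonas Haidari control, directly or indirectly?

4

Jonas holds 100% of Windward, so Jonas controls Windward.
Jonas and Windward together hold 71% + 24% = 95% of Arbor, so Jonas controls Arbor.
Jonas and Windward together hold 59% + 41% = 100% of Pellion, so Jonas controls Pellion.
Windward and Pellion together hold 32% + 68% = 100% of Fennick, so Jonas controls Fennick.
No other company's threshold is met.
Jonas controls 4 companies.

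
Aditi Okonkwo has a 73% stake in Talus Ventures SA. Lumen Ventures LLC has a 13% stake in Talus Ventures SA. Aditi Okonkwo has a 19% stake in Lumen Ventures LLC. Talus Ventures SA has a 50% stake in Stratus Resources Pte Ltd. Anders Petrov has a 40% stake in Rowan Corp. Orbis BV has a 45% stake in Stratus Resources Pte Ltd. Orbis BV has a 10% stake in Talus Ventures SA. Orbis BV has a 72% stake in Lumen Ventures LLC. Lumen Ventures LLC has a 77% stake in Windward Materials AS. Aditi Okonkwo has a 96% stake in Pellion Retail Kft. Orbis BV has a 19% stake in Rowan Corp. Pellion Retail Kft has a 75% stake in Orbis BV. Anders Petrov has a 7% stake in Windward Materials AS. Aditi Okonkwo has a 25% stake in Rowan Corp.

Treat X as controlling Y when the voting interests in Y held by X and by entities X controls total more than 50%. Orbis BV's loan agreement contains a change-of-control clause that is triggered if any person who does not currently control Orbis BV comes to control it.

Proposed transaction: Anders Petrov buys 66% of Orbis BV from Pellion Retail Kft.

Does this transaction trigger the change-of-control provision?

Yes

The purchase adds only to Anders's holdings (Pellion's stake shrinks), so Anders is the only person who could newly come to control Orbis.
Anders's largest direct stake is 40% in Rowan, which does not meet the threshold, so Anders controls no company.
Neither Anders nor any entity Anders controls holds any voting interest in Orbis.
So before the transaction, Anders does not control Orbis.
After the purchase, Anders holds 66% of Orbis directly, and Pellion's stake falls to 9%.
Anders holds 66% of Orbis, so Anders controls Orbis.
Anders did not control Orbis before and does after, so the clause is triggered.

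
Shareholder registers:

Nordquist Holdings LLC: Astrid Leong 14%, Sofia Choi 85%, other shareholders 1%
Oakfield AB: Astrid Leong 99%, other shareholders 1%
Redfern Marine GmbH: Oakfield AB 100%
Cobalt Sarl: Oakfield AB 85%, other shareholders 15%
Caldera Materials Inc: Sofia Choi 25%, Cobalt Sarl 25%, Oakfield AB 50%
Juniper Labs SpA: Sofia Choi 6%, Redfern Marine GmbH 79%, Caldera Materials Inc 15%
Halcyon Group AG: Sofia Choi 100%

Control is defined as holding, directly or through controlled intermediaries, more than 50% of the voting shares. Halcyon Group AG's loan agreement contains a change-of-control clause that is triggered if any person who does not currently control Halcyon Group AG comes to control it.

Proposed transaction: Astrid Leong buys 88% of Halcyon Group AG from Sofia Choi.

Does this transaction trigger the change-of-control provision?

The purchase adds only to Astrid's holdings (Sofia's stake shrinks), so Astrid is the only person who could newly come to control Halcyon.
Astrid holds 99% of Oakfield, so Astrid controls Oakfield.
Oakfield holds 100% of Redfern, so Astrid controls Redfern.
Oakfield holds 85% of Cobalt, so Astrid controls Cobalt.
Cobalt and Oakfield together hold 25% + 50% = 75% of Caldera, so Astrid controls Caldera.
Redfern and Caldera together hold 79% + 15% = 94% of Juniper, so Astrid controls Juniper.
Neither Astrid nor any entity Astrid controls holds any voting interest in Halcyon.
So before the transaction, Astrid does not control Halcyon.
After the purchase, Astrid holds 88% of Halcyon directly, and Sofia's stake falls to 12%.
Astrid holds 88% of Halcyon, so Astrid controls Halcyon.
Astrid did not control Halcyon before and does after, so the clause is triggered.

Yes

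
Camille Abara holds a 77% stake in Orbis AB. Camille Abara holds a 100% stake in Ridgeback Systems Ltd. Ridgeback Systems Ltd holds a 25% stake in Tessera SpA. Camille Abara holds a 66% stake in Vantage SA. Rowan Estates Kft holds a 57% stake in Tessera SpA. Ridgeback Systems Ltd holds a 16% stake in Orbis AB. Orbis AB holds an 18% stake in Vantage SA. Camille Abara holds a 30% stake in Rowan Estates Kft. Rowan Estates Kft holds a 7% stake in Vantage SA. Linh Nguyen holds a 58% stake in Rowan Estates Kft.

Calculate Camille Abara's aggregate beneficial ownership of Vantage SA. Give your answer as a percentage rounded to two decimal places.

Camille reaches Vantage along 4 paths.
Via Orbis: 77% × 18% = 13.86%.
Via Ridgeback → Orbis: 100% × 16% × 18% = 2.88%.
Direct stake: 66% = 66%.
Via Rowan: 30% × 7% = 2.1%.
Total: 13.86% + 2.88% + 66% + 2.1% = 84.84%.

84.84%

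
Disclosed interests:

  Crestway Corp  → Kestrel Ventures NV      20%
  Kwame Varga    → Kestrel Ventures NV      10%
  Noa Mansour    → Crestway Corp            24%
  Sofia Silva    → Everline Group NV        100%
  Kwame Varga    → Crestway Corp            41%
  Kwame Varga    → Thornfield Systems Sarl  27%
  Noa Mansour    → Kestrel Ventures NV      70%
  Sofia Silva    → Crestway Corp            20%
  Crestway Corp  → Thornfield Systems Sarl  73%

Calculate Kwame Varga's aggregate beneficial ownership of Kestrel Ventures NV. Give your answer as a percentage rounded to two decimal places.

18.20%

Kwame reaches Kestrel along 2 paths.
Via Crestway: 41% × 20% = 8.2%.
Direct stake: 10% = 10%.
Total: 8.2% + 10% = 18.2%.
Rounded: 18.20%.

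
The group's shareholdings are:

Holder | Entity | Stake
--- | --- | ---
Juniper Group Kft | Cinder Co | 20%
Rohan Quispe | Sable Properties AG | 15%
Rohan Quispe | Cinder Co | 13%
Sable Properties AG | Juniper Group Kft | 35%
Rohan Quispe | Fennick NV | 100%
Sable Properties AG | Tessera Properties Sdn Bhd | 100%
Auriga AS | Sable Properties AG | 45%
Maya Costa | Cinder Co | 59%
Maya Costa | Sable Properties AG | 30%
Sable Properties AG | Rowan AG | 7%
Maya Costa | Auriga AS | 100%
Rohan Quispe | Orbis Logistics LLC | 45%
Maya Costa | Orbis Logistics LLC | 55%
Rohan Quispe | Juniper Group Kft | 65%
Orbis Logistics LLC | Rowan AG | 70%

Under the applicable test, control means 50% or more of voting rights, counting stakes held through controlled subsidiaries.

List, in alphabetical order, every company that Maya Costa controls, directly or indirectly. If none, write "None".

Auriga AS, Cinder Co, Orbis Logistics LLC, Rowan AG, Sable Properties AG, Tessera Properties Sdn Bhd

Maya holds 100% of Auriga, so Maya controls Auriga.
Maya holds 55% of Orbis, so Maya controls Orbis.
Auriga and Maya together hold 45% + 30% = 75% of Sable, so Maya controls Sable.
Sable and Orbis together hold 7% + 70% = 77% of Rowan, so Maya controls Rowan.
Sable holds 100% of Tessera, so Maya controls Tessera.
Maya holds 59% of Cinder, so Maya controls Cinder.
No other company's threshold is met.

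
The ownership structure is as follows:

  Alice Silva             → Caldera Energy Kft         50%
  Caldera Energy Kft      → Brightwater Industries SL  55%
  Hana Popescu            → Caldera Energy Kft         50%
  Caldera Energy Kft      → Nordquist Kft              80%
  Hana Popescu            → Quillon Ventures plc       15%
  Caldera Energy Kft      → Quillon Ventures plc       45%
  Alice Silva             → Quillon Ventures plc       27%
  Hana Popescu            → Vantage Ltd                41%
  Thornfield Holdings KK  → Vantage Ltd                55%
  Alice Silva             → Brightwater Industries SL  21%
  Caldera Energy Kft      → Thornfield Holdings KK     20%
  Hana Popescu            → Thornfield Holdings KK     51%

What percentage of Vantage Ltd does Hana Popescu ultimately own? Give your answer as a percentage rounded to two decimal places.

Hana reaches Vantage along 3 paths.
Via Thornfield: 51% × 55% = 28.05%.
Via Caldera → Thornfield: 50% × 20% × 55% = 5.5%.
Direct stake: 41% = 41%.
Total: 28.05% + 5.5% + 41% = 74.55%.

74.55%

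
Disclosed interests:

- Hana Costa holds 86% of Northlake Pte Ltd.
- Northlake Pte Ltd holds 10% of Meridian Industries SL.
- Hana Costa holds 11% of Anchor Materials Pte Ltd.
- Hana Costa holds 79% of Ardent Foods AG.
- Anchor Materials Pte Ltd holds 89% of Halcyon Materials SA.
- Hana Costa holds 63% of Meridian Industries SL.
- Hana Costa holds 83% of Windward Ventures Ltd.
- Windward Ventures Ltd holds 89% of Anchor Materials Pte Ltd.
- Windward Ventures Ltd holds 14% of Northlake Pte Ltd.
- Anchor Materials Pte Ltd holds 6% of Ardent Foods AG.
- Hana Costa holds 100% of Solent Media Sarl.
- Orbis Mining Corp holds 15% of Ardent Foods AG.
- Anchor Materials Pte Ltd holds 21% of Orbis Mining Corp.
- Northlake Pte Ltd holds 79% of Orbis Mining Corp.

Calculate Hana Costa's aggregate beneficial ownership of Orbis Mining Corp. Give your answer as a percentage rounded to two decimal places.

94.94%

Hana reaches Orbis along 4 paths.
Via Windward → Northlake: 83% × 14% × 79% = 9.1798%.
Via Northlake: 86% × 79% = 67.94%.
Via Anchor: 11% × 21% = 2.31%.
Via Windward → Anchor: 83% × 89% × 21% = 15.5127%.
Total: 9.1798% + 67.94% + 2.31% + 15.5127% = 94.9425%.
Rounded: 94.94%.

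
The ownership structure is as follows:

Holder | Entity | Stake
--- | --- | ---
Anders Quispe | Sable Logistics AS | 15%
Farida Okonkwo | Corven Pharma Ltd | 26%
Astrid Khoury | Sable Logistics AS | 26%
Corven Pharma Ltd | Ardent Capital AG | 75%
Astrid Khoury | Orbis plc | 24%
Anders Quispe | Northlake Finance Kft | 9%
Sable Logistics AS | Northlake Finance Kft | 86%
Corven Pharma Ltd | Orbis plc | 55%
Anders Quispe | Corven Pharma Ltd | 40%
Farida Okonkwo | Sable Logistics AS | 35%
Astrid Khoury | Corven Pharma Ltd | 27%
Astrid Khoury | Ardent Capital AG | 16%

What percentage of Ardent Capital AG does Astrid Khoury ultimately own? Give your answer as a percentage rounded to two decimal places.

Astrid reaches Ardent along 2 paths.
Direct stake: 16% = 16%.
Via Corven: 27% × 75% = 20.25%.
Total: 16% + 20.25% = 36.25%.

36.25%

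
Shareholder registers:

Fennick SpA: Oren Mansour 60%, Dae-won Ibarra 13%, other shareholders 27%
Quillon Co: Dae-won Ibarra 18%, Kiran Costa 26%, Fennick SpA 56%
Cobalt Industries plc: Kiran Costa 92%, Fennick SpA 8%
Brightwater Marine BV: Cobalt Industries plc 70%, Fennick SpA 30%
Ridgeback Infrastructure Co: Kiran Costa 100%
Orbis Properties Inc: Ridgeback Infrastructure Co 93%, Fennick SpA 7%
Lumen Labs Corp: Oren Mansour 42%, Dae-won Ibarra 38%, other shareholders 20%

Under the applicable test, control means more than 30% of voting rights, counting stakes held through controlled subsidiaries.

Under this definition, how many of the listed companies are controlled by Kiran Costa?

4

Kiran holds 92% of Cobalt, so Kiran controls Cobalt.
Cobalt holds 70% of Brightwater, so Kiran controls Brightwater.
Kiran holds 100% of Ridgeback, so Kiran controls Ridgeback.
Ridgeback holds 93% of Orbis, so Kiran controls Orbis.
No other company's threshold is met.
Kiran controls 4 companies.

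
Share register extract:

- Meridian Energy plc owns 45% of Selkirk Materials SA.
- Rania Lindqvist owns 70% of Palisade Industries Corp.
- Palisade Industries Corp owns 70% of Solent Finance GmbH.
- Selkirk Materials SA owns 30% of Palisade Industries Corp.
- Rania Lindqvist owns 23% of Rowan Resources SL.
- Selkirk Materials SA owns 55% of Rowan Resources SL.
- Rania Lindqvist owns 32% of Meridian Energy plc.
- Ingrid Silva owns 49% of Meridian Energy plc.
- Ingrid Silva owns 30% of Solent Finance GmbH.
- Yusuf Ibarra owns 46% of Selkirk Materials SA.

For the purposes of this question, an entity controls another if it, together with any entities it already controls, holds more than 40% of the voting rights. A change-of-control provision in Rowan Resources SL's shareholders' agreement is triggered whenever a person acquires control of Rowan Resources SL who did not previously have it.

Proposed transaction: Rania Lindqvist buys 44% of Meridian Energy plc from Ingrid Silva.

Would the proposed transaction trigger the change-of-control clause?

The purchase adds only to Rania's holdings (Ingrid's stake shrinks), so Rania is the only person who could newly come to control Rowan.
Rania holds 70% of Palisade, so Rania controls Palisade.
Palisade holds 70% of Solent, so Rania controls Solent.
In Rowan, Rania's side holds only 23%, not > 40%.
So before the transaction, Rania does not control Rowan.
After the purchase, Rania's direct stake in Meridian rises to 32% + 44% = 76%, and Ingrid's stake falls to 5%.
Rania holds 76% of Meridian, so Rania controls Meridian.
Meridian holds 45% of Selkirk, so Rania controls Selkirk.
Selkirk and Rania together hold 55% + 23% = 78% of Rowan, so Rania controls Rowan.
Rania did not control Rowan before and does after, so the clause is triggered.

Yes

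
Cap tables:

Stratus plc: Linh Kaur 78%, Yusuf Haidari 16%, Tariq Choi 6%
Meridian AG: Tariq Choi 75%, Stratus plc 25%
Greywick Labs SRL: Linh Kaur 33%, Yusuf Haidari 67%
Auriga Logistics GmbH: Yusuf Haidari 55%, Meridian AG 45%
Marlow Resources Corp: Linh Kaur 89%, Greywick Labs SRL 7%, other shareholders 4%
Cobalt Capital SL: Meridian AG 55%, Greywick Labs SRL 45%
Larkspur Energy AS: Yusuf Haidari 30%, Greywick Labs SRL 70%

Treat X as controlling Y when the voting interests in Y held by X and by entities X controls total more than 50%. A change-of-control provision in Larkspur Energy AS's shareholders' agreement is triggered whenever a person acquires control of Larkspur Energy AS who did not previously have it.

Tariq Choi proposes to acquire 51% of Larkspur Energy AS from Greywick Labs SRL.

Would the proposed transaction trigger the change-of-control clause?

The purchase adds only to Tariq's holdings (Greywick's stake shrinks), so Tariq is the only person who could newly come to control Larkspur.
Tariq holds 75% of Meridian, so Tariq controls Meridian.
Meridian holds 55% of Cobalt, so Tariq controls Cobalt.
Neither Tariq nor any entity Tariq controls holds any voting interest in Larkspur.
So before the transaction, Tariq does not control Larkspur.
After the purchase, Tariq holds 51% of Larkspur directly, and Greywick's stake falls to 19%.
Tariq holds 51% of Larkspur, so Tariq controls Larkspur.
Tariq did not control Larkspur before and does after, so the clause is triggered.

Yes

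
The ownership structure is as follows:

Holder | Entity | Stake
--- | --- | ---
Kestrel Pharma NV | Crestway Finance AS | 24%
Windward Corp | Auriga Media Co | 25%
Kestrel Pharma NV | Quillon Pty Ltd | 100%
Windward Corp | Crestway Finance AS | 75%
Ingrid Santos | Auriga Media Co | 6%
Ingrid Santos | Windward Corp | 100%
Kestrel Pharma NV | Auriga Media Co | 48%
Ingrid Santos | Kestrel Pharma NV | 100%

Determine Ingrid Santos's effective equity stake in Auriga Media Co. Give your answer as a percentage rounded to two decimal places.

79.00%

Ingrid reaches Auriga along 3 paths.
Via Kestrel: 100% × 48% = 48%.
Direct stake: 6% = 6%.
Via Windward: 100% × 25% = 25%.
Total: 48% + 6% + 25% = 79%.
Rounded: 79.00%.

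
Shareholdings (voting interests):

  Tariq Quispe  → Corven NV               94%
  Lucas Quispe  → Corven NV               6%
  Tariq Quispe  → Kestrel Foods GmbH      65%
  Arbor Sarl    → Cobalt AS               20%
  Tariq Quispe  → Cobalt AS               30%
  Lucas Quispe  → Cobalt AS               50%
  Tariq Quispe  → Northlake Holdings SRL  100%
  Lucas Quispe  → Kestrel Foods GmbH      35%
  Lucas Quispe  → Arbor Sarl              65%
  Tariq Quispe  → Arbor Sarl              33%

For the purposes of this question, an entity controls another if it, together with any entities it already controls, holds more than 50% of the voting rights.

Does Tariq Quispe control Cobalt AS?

Tariq holds 65% of Kestrel, so Tariq controls Kestrel.
Tariq holds 94% of Corven, so Tariq controls Corven.
Tariq holds 100% of Northlake, so Tariq controls Northlake.
In Cobalt, Tariq's side holds only 30%, not > 50%.
So Tariq does not control Cobalt.

No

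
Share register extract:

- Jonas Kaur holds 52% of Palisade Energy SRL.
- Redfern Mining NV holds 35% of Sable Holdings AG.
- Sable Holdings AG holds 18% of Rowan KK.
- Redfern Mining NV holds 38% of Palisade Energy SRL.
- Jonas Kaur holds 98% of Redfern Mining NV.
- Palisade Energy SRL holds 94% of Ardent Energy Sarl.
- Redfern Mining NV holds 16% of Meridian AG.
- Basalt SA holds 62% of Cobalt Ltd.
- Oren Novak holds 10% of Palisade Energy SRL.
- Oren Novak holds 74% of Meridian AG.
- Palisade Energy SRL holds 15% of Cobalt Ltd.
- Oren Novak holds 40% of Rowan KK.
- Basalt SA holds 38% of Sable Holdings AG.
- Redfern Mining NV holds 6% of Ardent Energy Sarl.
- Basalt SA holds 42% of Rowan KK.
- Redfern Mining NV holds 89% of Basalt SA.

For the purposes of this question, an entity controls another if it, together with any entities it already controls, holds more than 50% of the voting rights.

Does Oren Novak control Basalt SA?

Oren holds 74% of Meridian, so Oren controls Meridian.
Neither Oren nor any entity Oren controls holds any voting interest in Basalt.
So Oren does not control Basalt.

No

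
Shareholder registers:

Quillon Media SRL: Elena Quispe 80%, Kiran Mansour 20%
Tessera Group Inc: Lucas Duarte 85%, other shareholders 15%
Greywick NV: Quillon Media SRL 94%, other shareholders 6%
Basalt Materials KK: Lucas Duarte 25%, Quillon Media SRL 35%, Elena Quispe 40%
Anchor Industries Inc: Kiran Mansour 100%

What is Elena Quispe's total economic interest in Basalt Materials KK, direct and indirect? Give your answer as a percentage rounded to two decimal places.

Elena reaches Basalt along 2 paths.
Via Quillon: 80% × 35% = 28%.
Direct stake: 40% = 40%.
Total: 28% + 40% = 68%.
Rounded: 68.00%.

68.00%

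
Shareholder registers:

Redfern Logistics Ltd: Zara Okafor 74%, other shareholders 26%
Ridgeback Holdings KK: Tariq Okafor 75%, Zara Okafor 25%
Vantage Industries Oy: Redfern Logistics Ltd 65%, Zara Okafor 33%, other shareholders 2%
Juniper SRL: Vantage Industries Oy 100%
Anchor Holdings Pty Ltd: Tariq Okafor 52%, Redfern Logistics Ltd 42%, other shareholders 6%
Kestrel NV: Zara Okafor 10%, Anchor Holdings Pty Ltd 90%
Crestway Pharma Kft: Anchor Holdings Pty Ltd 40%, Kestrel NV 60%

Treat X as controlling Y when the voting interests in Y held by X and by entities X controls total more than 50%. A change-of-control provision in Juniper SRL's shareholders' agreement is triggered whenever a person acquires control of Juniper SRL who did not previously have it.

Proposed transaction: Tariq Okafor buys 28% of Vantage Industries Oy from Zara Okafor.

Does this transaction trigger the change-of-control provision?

No

The purchase adds only to Tariq's holdings (Zara's stake shrinks), so Tariq is the only person who could newly come to control Juniper.
Tariq holds 75% of Ridgeback, so Tariq controls Ridgeback.
Tariq holds 52% of Anchor, so Tariq controls Anchor.
Anchor holds 90% of Kestrel, so Tariq controls Kestrel.
Anchor and Kestrel together hold 40% + 60% = 100% of Crestway, so Tariq controls Crestway.
Neither Tariq nor any entity Tariq controls holds any voting interest in Juniper.
So before the transaction, Tariq does not control Juniper.
After the purchase, Tariq holds 28% of Vantage directly, and Zara's stake falls to 5%.
Tariq's side now holds 28% of Vantage, not > 50%, so Tariq still does not control Vantage.
After the transaction, neither Tariq nor any entity Tariq controls holds a voting interest in Juniper, so Tariq still does not control it.
No new person acquires control, so the clause is not triggered.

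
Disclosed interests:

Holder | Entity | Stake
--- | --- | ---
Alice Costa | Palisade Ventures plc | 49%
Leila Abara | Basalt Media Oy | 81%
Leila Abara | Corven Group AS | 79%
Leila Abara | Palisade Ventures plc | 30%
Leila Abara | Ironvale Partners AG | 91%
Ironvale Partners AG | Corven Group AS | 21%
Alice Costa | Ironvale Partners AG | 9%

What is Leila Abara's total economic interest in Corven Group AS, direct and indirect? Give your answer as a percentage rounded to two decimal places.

Leila reaches Corven along 2 paths.
Direct stake: 79% = 79%.
Via Ironvale: 91% × 21% = 19.11%.
Total: 79% + 19.11% = 98.11%.

98.11%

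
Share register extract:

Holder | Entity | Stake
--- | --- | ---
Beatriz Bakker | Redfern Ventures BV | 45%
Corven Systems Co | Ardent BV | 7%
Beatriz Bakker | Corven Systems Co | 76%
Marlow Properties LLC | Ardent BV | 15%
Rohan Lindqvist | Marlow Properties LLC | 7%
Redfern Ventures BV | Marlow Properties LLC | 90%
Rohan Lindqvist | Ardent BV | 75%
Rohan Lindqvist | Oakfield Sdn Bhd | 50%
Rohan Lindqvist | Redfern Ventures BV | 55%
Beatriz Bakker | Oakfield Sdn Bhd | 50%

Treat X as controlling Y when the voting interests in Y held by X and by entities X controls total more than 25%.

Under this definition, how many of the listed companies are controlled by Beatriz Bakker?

4

Beatriz holds 45% of Redfern, so Beatriz controls Redfern.
Beatriz holds 76% of Corven, so Beatriz controls Corven.
Beatriz holds 50% of Oakfield, so Beatriz controls Oakfield.
Redfern holds 90% of Marlow, so Beatriz controls Marlow.
No other company's threshold is met.
Beatriz controls 4 companies.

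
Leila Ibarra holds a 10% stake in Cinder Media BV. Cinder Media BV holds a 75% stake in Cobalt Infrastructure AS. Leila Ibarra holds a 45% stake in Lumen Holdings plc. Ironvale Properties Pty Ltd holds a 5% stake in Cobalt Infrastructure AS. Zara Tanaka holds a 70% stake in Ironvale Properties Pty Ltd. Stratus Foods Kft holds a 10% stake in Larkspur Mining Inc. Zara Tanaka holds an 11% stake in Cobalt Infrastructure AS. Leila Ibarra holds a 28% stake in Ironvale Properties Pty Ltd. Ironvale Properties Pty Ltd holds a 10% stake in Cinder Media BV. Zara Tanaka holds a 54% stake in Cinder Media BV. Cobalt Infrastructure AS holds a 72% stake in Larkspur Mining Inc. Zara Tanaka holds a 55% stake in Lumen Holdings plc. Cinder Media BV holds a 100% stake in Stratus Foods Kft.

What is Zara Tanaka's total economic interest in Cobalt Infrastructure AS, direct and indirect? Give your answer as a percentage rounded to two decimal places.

60.25%

Zara reaches Cobalt along 4 paths.
Via Ironvale → Cinder: 70% × 10% × 75% = 5.25%.
Via Cinder: 54% × 75% = 40.5%.
Via Ironvale: 70% × 5% = 3.5%.
Direct stake: 11% = 11%.
Total: 5.25% + 40.5% + 3.5% + 11% = 60.25%.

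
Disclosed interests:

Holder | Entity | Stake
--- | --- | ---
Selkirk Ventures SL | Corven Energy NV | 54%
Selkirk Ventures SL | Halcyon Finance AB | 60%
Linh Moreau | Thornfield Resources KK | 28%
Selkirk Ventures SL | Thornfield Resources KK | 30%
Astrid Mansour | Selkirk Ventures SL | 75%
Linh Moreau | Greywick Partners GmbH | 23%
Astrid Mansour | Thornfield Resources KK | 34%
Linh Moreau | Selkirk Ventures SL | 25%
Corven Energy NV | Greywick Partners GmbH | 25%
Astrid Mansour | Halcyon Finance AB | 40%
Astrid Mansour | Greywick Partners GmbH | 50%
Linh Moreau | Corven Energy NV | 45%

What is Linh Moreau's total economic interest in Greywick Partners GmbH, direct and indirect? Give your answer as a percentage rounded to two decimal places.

37.63%

Linh reaches Greywick along 3 paths.
Direct stake: 23% = 23%.
Via Corven: 45% × 25% = 11.25%.
Via Selkirk → Corven: 25% × 54% × 25% = 3.375%.
Total: 23% + 11.25% + 3.375% = 37.625%.
Rounded: 37.63%.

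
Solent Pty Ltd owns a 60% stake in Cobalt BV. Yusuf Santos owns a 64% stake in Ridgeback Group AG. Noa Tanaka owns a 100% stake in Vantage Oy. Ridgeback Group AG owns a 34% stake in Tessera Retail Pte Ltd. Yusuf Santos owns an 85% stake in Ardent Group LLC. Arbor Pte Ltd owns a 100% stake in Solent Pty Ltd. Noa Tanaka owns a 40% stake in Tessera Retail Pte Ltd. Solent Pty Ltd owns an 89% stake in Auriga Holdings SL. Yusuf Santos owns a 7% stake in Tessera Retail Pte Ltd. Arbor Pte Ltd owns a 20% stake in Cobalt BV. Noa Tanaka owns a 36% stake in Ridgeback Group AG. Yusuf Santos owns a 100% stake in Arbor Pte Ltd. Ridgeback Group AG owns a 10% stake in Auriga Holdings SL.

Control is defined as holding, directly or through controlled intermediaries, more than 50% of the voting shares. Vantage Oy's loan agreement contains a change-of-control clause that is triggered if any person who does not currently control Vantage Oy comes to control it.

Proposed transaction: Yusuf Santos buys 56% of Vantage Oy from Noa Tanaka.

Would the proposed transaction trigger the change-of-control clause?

The purchase adds only to Yusuf's holdings (Noa's stake shrinks), so Yusuf is the only person who could newly come to control Vantage.
Yusuf holds 64% of Ridgeback, so Yusuf controls Ridgeback.
Yusuf holds 100% of Arbor, so Yusuf controls Arbor.
Arbor holds 100% of Solent, so Yusuf controls Solent.
Yusuf holds 85% of Ardent, so Yusuf controls Ardent.
Ridgeback and Solent together hold 10% + 89% = 99% of Auriga, so Yusuf controls Auriga.
Solent and Arbor together hold 60% + 20% = 80% of Cobalt, so Yusuf controls Cobalt.
Neither Yusuf nor any entity Yusuf controls holds any voting interest in Vantage.
So before the transaction, Yusuf does not control Vantage.
After the purchase, Yusuf holds 56% of Vantage directly, and Noa's stake falls to 44%.
Yusuf holds 56% of Vantage, so Yusuf controls Vantage.
Yusuf did not control Vantage before and does after, so the clause is triggered.

Yes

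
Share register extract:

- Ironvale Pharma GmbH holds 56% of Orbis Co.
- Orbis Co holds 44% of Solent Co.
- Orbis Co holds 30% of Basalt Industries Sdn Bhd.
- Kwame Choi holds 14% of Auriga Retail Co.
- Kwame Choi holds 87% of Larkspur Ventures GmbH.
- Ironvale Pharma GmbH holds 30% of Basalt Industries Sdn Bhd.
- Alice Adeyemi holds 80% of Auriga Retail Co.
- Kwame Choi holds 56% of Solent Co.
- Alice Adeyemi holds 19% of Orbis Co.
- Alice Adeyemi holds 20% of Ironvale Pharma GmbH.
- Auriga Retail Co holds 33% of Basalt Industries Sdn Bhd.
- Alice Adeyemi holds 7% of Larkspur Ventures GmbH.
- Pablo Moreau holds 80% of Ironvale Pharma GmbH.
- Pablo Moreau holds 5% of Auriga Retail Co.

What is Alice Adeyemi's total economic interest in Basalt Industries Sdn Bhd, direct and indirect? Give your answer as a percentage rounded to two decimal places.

Alice reaches Basalt along 4 paths.
Via Auriga: 80% × 33% = 26.4%.
Via Ironvale: 20% × 30% = 6%.
Via Orbis: 19% × 30% = 5.7%.
Via Ironvale → Orbis: 20% × 56% × 30% = 3.36%.
Total: 26.4% + 6% + 5.7% + 3.36% = 41.46%.

41.46%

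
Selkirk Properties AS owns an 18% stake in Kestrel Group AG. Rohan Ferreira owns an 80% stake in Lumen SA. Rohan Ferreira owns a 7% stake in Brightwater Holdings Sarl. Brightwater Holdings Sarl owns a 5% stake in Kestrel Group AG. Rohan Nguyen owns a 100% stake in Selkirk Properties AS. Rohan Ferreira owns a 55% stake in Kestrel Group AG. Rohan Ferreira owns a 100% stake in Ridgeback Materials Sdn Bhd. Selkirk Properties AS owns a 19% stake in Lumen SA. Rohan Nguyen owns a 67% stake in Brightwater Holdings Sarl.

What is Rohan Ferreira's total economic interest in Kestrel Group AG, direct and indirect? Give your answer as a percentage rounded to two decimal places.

Rohan Ferreira reaches Kestrel along 2 paths.
Direct stake: 55% = 55%.
Via Brightwater: 7% × 5% = 0.35%.
Total: 55% + 0.35% = 55.35%.

55.35%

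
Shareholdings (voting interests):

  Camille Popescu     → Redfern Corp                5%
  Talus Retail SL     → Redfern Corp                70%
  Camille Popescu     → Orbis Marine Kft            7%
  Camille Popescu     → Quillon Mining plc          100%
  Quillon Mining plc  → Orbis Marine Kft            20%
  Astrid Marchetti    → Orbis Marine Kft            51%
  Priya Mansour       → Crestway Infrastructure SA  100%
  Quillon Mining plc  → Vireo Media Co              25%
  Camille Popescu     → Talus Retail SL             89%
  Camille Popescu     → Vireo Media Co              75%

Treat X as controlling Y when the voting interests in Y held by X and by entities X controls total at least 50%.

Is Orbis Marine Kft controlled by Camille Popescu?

Camille holds 100% of Quillon, so Camille controls Quillon.
Camille holds 89% of Talus, so Camille controls Talus.
Quillon and Camille together hold 25% + 75% = 100% of Vireo, so Camille controls Vireo.
Talus and Camille together hold 70% + 5% = 75% of Redfern, so Camille controls Redfern.
In Orbis, Camille's side holds only 20% + 7% = 27%, not ≥ 50%.
So Camille does not control Orbis.

No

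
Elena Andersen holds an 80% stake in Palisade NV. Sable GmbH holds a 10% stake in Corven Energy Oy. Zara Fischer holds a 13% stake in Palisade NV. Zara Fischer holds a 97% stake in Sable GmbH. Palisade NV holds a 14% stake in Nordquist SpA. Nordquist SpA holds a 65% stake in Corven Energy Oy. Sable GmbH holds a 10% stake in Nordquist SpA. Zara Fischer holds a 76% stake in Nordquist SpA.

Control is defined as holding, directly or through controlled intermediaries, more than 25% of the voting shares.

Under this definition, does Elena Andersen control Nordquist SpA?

No

Elena holds 80% of Palisade, so Elena controls Palisade.
In Nordquist, Elena's side holds only 14%, not > 25%.
So Elena does not control Nordquist.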